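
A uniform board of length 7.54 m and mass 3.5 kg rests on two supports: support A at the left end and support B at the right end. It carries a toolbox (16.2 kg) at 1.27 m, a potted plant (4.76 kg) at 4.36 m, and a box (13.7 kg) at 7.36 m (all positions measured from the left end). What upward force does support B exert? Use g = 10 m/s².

Take moments about support A.
Beam weight: 3.5 × 10 = 35 N down at 3.77 m → arm 3.77 m, τ = 35 × 3.77 = 131.9 N·m clockwise.
Toolbox: 16.2 × 10 = 162 N down at 1.27 m → arm 1.27 m, τ = 162 × 1.27 = 205.7 N·m clockwise.
Potted plant: 4.76 × 10 = 47.6 N down at 4.36 m → arm 4.36 m, τ = 47.6 × 4.36 = 207.5 N·m clockwise.
Box: 13.7 × 10 = 137 N down at 7.36 m → arm 7.36 m, τ = 137 × 7.36 = 1008 N·m clockwise.
Net load moment about support A = 1553 N·m clockwise.
Reaction R at support B is upward at 7.54 m, arm 7.54 m → moment R × 7.54 counterclockwise.
Στ = 0 ⇒ R × 7.54 = 1553 ⇒ R = 206 N.

R_B ≈ 206 N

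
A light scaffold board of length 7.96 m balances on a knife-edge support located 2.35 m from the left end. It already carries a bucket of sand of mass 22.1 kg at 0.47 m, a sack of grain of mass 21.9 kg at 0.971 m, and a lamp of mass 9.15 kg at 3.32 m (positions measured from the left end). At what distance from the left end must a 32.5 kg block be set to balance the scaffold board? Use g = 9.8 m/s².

x ≈ 4.28 m from the left end

Taking torques about the knife-edge support (at 2.35 m from the left end):
Bucket of sand: 22.1 × 9.8 = 216.6 N down at 0.47 m → arm 1.88 m, τ = 216.6 × 1.88 = 407.2 N·m counterclockwise.
Sack of grain: 21.9 × 9.8 = 214.6 N down at 0.971 m → arm 1.379 m, τ = 214.6 × 1.379 = 295.9 N·m counterclockwise.
Lamp: 9.15 × 9.8 = 89.67 N down at 3.32 m → arm 0.97 m, τ = 89.67 × 0.97 = 86.98 N·m clockwise.
Net moment of existing loads = 616.1 N·m counterclockwise.
The block weighs 32.5 × 9.8 = 318.5 N and must supply an equal clockwise moment, so its lever arm about the knife-edge support is 616.1 / 318.5 = 1.93 m.
That puts it at 2.35 + 1.93 = 4.28 m from the left end.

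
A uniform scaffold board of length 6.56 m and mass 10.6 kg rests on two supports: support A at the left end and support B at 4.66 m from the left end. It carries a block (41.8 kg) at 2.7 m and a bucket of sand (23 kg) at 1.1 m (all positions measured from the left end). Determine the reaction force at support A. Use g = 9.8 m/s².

R_A ≈ 375 N

About support B:
Beam weight: 10.6 × 9.8 = 103.9 N down at 3.28 m → arm 1.38 m, τ = 103.9 × 1.38 = 143.4 N·m counterclockwise.
Block: 41.8 × 9.8 = 409.6 N down at 2.7 m → arm 1.96 m, τ = 409.6 × 1.96 = 802.8 N·m counterclockwise.
Bucket of sand: 23 × 9.8 = 225.4 N down at 1.1 m → arm 3.56 m, τ = 225.4 × 3.56 = 802.4 N·m counterclockwise.
Net load moment about support B = 1749 N·m counterclockwise.
Reaction R at support A is upward at 0 m, arm 4.66 m → moment R × 4.66 clockwise.
For rotational equilibrium, R × 4.66 = 1749, so R = 375 N.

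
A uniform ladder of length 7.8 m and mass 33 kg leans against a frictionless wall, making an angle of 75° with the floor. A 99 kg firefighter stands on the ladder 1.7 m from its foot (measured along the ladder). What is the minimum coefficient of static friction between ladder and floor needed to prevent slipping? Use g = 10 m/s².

μ_min ≈ 0.0773

Choose the foot of the ladder as the axis so the floor normal and friction both act there and drop out.
Ladder weight 33×10 = 330 N acts at 3.9 m along the ladder; its horizontal arm is 3.9·cos75° = 1.009 m → τ = 333 N·m clockwise.
Firefighter: 99×10 = 990 N at 1.7 m → arm 0.44 m → τ = 435.6 N·m clockwise.
Wall normal N acts horizontally at the top; its moment arm is the height L sinθ = 7.8·sin75° = 7.534 m, counterclockwise.
Στ = 0 ⇒ N × 7.534 = 768.6 ⇒ N = 102 N.
ΣFx = 0 ⇒ f = N_wall = 102 N. ΣFy = 0 ⇒ N_floor = 1320 N.
μ_min = f / N_floor = 102 / 1320 = 0.0773.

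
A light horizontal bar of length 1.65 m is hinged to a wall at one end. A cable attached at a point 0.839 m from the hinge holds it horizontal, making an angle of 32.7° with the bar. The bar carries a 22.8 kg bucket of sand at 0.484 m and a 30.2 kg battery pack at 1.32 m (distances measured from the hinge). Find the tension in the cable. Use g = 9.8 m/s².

Take moments about the hinge.
Bucket of sand: 22.8 × 9.8 = 223.4 N down at 0.484 m → arm 0.484 m, τ = 223.4 × 0.484 = 108.1 N·m clockwise.
Battery pack: 30.2 × 9.8 = 296 N down at 1.32 m → arm 1.32 m, τ = 296 × 1.32 = 390.7 N·m clockwise.
Total clockwise load moment = 498.8 N·m.
The cable tension T acts at 0.839 m; only its component perpendicular to the bar, T sinθ, produces torque. sin 32.7° = 0.5402.
Balancing moments: T × 0.839 × 0.5402 = 498.8, giving T = 498.8 / 0.4532 = 1100 N.

T ≈ 1100 N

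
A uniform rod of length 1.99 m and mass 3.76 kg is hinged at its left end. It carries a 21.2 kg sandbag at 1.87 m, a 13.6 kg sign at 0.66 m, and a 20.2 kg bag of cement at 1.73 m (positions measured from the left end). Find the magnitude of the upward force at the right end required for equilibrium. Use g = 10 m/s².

F ≈ 439 N

Taking torques about the left end:
Beam weight: 3.76 × 10 = 37.6 N down at 0.995 m → arm 0.995 m, τ = 37.6 × 0.995 = 37.41 N·m clockwise.
Sandbag: 21.2 × 10 = 212 N down at 1.87 m → arm 1.87 m, τ = 212 × 1.87 = 396.4 N·m clockwise.
Sign: 13.6 × 10 = 136 N down at 0.66 m → arm 0.66 m, τ = 136 × 0.66 = 89.76 N·m clockwise.
Bag of cement: 20.2 × 10 = 202 N down at 1.73 m → arm 1.73 m, τ = 202 × 1.73 = 349.5 N·m clockwise.
Net moment of the loads = 873.1 N·m clockwise.
The upward force F acts at the right end, arm 1.99 m, giving F × 1.99 counterclockwise.
Setting net torque to zero: F × 1.99 = 873.1 → F = 873.1 / 1.99 = 439 N.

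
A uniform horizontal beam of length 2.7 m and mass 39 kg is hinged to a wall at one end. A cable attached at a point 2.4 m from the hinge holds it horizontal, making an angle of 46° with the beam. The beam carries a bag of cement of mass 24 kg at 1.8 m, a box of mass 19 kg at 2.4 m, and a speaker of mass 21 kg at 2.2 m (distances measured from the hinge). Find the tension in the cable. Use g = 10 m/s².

About the hinge:
Beam weight: 39 × 10 = 390 N down at 1.35 m → arm 1.35 m, τ = 390 × 1.35 = 526.5 N·m clockwise.
Bag of cement: 24 × 10 = 240 N down at 1.8 m → arm 1.8 m, τ = 240 × 1.8 = 432 N·m clockwise.
Box: 19 × 10 = 190 N down at 2.4 m → arm 2.4 m, τ = 190 × 2.4 = 456 N·m clockwise.
Speaker: 21 × 10 = 210 N down at 2.2 m → arm 2.2 m, τ = 210 × 2.2 = 462 N·m clockwise.
Total clockwise load moment = 1876 N·m.
The cable tension T acts at 2.4 m; only its component perpendicular to the beam, T sinθ, produces torque. sin 46° = 0.7193.
Στ = 0 ⇒ T × 2.4 × 0.7193 = 1876 ⇒ T = 1876 / 1.726 = 1090 N.

T ≈ 1090 N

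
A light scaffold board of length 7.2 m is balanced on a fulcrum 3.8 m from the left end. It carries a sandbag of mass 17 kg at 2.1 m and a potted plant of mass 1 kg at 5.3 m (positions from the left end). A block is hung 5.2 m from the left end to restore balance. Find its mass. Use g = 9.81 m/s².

m ≈ 19.6 kg

Choose the fulcrum (at 3.8 m from the left end) as the axis so the support reaction has zero arm there.
Sandbag: 17 × 9.81 = 166.8 N down at 2.1 m → arm 1.7 m, τ = 166.8 × 1.7 = 283.6 N·m counterclockwise.
Potted plant: 1 × 9.81 = 9.81 N down at 5.3 m → arm 1.5 m, τ = 9.81 × 1.5 = 14.71 N·m clockwise.
Net moment of known loads = 268.9 N·m counterclockwise.
An unknown mass m at 5.2 m has arm 1.4 m; its moment is m·g·1.4 clockwise.
For rotational equilibrium, m × 9.81 × 1.4 = 268.9, so m = 268.9 / (9.81 × 1.4) = 19.6 kg.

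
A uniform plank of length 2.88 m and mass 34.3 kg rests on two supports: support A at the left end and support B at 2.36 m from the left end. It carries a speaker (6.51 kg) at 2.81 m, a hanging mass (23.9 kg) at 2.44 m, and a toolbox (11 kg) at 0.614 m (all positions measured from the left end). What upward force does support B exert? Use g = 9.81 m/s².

Taking torques about support A:
Beam weight: 34.3 × 9.81 = 336.5 N down at 1.44 m → arm 1.44 m, τ = 336.5 × 1.44 = 484.6 N·m clockwise.
Speaker: 6.51 × 9.81 = 63.86 N down at 2.81 m → arm 2.81 m, τ = 63.86 × 2.81 = 179.4 N·m clockwise.
Hanging mass: 23.9 × 9.81 = 234.5 N down at 2.44 m → arm 2.44 m, τ = 234.5 × 2.44 = 572.2 N·m clockwise.
Toolbox: 11 × 9.81 = 107.9 N down at 0.614 m → arm 0.614 m, τ = 107.9 × 0.614 = 66.25 N·m clockwise.
Net load moment about support A = 1302 N·m clockwise.
Reaction R at support B is upward at 2.36 m, arm 2.36 m → moment R × 2.36 counterclockwise.
Balancing moments: R × 2.36 = 1302, giving R = 552 N.

R_B ≈ 552 N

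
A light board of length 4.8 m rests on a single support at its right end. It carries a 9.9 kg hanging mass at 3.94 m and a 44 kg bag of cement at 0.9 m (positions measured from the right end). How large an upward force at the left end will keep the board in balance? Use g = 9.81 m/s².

F ≈ 161 N

Taking torques about the right end:
Hanging mass: 9.9 × 9.81 = 97.12 N down at 3.94 m → arm 3.94 m, τ = 97.12 × 3.94 = 382.7 N·m counterclockwise.
Bag of cement: 44 × 9.81 = 431.6 N down at 0.9 m → arm 0.9 m, τ = 431.6 × 0.9 = 388.4 N·m counterclockwise.
Net moment of the loads = 771.1 N·m counterclockwise.
The upward force F acts at the left end, arm 4.8 m, giving F × 4.8 clockwise.
For rotational equilibrium, F × 4.8 = 771.1, so F = 771.1 / 4.8 = 161 N.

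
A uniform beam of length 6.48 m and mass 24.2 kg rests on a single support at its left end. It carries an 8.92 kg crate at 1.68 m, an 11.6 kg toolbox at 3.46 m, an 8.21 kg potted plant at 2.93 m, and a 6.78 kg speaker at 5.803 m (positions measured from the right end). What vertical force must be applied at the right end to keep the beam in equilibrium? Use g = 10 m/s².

Take moments about the left end.
Beam weight: 24.2 × 10 = 242 N down at 3.24 m → arm 3.24 m, τ = 242 × 3.24 = 784.1 N·m clockwise.
Crate: 8.92 × 10 = 89.2 N down at 1.68 m → arm 4.8 m, τ = 89.2 × 4.8 = 428.2 N·m clockwise.
Toolbox: 11.6 × 10 = 116 N down at 3.46 m → arm 3.02 m, τ = 116 × 3.02 = 350.3 N·m clockwise.
Potted plant: 8.21 × 10 = 82.1 N down at 2.93 m → arm 3.55 m, τ = 82.1 × 3.55 = 291.5 N·m clockwise.
Speaker: 6.78 × 10 = 67.8 N down at 5.803 m → arm 0.677 m, τ = 67.8 × 0.677 = 45.9 N·m clockwise.
Net moment of the loads = 1900 N·m clockwise.
The upward force F acts at the right end, arm 6.48 m, giving F × 6.48 counterclockwise.
For rotational equilibrium, F × 6.48 = 1900, so F = 1900 / 6.48 = 293 N.

F ≈ 293 N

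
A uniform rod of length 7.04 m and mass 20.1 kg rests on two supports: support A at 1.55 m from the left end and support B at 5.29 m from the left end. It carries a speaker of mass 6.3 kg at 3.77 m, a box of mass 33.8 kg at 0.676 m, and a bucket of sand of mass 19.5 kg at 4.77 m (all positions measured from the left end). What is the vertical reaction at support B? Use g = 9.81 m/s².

Choose support A as the axis so its reaction then has zero moment arm.
Beam weight: 20.1 × 9.81 = 197.2 N down at 3.52 m → arm 1.97 m, τ = 197.2 × 1.97 = 388.5 N·m clockwise.
Speaker: 6.3 × 9.81 = 61.8 N down at 3.77 m → arm 2.22 m, τ = 61.8 × 2.22 = 137.2 N·m clockwise.
Box: 33.8 × 9.81 = 331.6 N down at 0.676 m → arm 0.874 m, τ = 331.6 × 0.874 = 289.8 N·m counterclockwise.
Bucket of sand: 19.5 × 9.81 = 191.3 N down at 4.77 m → arm 3.22 m, τ = 191.3 × 3.22 = 616 N·m clockwise.
Net load moment about support A = 851.9 N·m clockwise.
Reaction R at support B is upward at 5.29 m, arm 3.74 m → moment R × 3.74 counterclockwise.
Balancing moments: R × 3.74 = 851.9, giving R = 228 N.

R_B ≈ 228 N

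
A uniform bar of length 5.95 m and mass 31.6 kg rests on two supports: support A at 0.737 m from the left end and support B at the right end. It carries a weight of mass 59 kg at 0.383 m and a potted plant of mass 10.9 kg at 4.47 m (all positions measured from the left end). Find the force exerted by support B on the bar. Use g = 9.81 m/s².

R_B ≈ 170 N

Taking torques about support A:
Beam weight: 31.6 × 9.81 = 310 N down at 2.975 m → arm 2.238 m, τ = 310 × 2.238 = 693.8 N·m clockwise.
Weight: 59 × 9.81 = 578.8 N down at 0.383 m → arm 0.354 m, τ = 578.8 × 0.354 = 204.9 N·m counterclockwise.
Potted plant: 10.9 × 9.81 = 106.9 N down at 4.47 m → arm 3.733 m, τ = 106.9 × 3.733 = 399.1 N·m clockwise.
Net load moment about support A = 888 N·m clockwise.
Reaction R at support B is upward at 5.95 m, arm 5.213 m → moment R × 5.213 counterclockwise.
Balancing moments: R × 5.213 = 888, giving R = 170 N.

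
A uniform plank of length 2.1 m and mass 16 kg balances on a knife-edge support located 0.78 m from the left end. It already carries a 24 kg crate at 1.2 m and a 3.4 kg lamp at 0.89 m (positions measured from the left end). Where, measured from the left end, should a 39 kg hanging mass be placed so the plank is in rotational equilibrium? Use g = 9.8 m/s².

x ≈ 0.401 m from the left end

Choose the knife-edge support (at 0.78 m from the left end) as the axis so the support reaction has zero arm there.
Beam weight: 16 × 9.8 = 156.8 N down at 1.05 m → arm 0.27 m, τ = 156.8 × 0.27 = 42.34 N·m clockwise.
Crate: 24 × 9.8 = 235.2 N down at 1.2 m → arm 0.42 m, τ = 235.2 × 0.42 = 98.78 N·m clockwise.
Lamp: 3.4 × 9.8 = 33.32 N down at 0.89 m → arm 0.11 m, τ = 33.32 × 0.11 = 3.665 N·m clockwise.
Net moment of existing loads = 144.8 N·m clockwise.
The hanging mass weighs 39 × 9.8 = 382.2 N and must supply an equal counterclockwise moment, so its lever arm about the knife-edge support is 144.8 / 382.2 = 0.379 m.
That puts it at 0.78 − 0.379 = 0.401 m from the left end.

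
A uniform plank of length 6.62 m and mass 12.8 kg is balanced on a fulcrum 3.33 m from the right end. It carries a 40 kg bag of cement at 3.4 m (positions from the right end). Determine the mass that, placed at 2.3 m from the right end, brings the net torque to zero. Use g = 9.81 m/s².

About the fulcrum (at 3.33 m from the right end):
Beam weight: 12.8 × 9.81 = 125.6 N down at 3.31 m → arm 0.02 m, τ = 125.6 × 0.02 = 2.512 N·m clockwise.
Bag of cement: 40 × 9.81 = 392.4 N down at 3.4 m → arm 0.07 m, τ = 392.4 × 0.07 = 27.47 N·m counterclockwise.
Net moment of known loads = 24.96 N·m counterclockwise.
An unknown mass m at 2.3 m has arm 1.03 m; its moment is m·g·1.03 clockwise.
Setting net torque to zero: m × 9.81 × 1.03 = 24.96 → m = 24.96 / (9.81 × 1.03) = 2.47 kg.

m ≈ 2.47 kg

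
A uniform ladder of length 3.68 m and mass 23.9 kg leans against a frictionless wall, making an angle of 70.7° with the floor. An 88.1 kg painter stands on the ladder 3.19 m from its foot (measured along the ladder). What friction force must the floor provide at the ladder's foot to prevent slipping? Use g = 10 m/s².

Take moments about the foot of the ladder.
Ladder weight 23.9×10 = 239 N acts at 1.84 m along the ladder; its horizontal arm is 1.84·cos70.7° = 0.6081 m → τ = 145.3 N·m clockwise.
Painter: 88.1×10 = 881 N at 3.19 m → arm 1.054 m → τ = 928.6 N·m clockwise.
Wall normal N acts horizontally at the top; its moment arm is the height L sinθ = 3.68·sin70.7° = 3.473 m, counterclockwise.
For rotational equilibrium, N × 3.473 = 1074, so N = 309 N.
ΣFx = 0: friction at the foot balances the wall's push, so f = N_wall = 309 N.

f ≈ 309 N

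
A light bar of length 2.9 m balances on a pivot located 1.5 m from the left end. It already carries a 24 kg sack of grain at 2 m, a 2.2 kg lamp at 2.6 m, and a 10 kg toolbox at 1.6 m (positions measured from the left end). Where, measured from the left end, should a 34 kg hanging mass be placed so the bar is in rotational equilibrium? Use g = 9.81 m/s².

Sum moments about the pivot (at 1.5 m from the left end) (the support reaction has zero arm there).
Sack of grain: 24 × 9.81 = 235.4 N down at 2 m → arm 0.5 m, τ = 235.4 × 0.5 = 117.7 N·m clockwise.
Lamp: 2.2 × 9.81 = 21.58 N down at 2.6 m → arm 1.1 m, τ = 21.58 × 1.1 = 23.74 N·m clockwise.
Toolbox: 10 × 9.81 = 98.1 N down at 1.6 m → arm 0.1 m, τ = 98.1 × 0.1 = 9.81 N·m clockwise.
Net moment of existing loads = 151.2 N·m clockwise.
The hanging mass weighs 34 × 9.81 = 333.5 N and must supply an equal counterclockwise moment, so its lever arm about the pivot is 151.2 / 333.5 = 0.453 m.
That puts it at 1.5 − 0.453 = 1.05 m from the left end.

x ≈ 1.05 m from the left end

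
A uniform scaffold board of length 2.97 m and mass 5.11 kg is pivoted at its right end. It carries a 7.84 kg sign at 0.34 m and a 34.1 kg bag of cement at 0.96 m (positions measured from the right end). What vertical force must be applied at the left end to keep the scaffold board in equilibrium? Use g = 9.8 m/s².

F ≈ 142 N

About the right end:
Beam weight: 5.11 × 9.8 = 50.08 N down at 1.485 m → arm 1.485 m, τ = 50.08 × 1.485 = 74.37 N·m counterclockwise.
Sign: 7.84 × 9.8 = 76.83 N down at 0.34 m → arm 0.34 m, τ = 76.83 × 0.34 = 26.12 N·m counterclockwise.
Bag of cement: 34.1 × 9.8 = 334.2 N down at 0.96 m → arm 0.96 m, τ = 334.2 × 0.96 = 320.8 N·m counterclockwise.
Net moment of the loads = 421.3 N·m counterclockwise.
The upward force F acts at the left end, arm 2.97 m, giving F × 2.97 clockwise.
For rotational equilibrium, F × 2.97 = 421.3, so F = 421.3 / 2.97 = 142 N.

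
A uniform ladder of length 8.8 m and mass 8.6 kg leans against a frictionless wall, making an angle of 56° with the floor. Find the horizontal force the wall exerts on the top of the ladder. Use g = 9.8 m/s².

Sum moments about the foot of the ladder (the floor normal and friction both act there and drop out).
Ladder weight 8.6×9.8 = 84.28 N acts at 4.4 m along the ladder; its horizontal arm is 4.4·cos56° = 2.46 m → τ = 207.3 N·m clockwise.
Wall normal N acts horizontally at the top; its moment arm is the height L sinθ = 8.8·sin56° = 7.296 m, counterclockwise.
Στ = 0 ⇒ N × 7.296 = 207.3 ⇒ N = 28.4 N.

N_wall ≈ 28.4 N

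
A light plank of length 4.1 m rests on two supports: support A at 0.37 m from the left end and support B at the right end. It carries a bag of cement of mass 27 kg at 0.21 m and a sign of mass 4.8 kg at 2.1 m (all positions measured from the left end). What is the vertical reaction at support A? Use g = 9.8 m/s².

Taking torques about support B:
Bag of cement: 27 × 9.8 = 264.6 N down at 0.21 m → arm 3.89 m, τ = 264.6 × 3.89 = 1029 N·m counterclockwise.
Sign: 4.8 × 9.8 = 47.04 N down at 2.1 m → arm 2 m, τ = 47.04 × 2 = 94.08 N·m counterclockwise.
Net load moment about support B = 1123 N·m counterclockwise.
Reaction R at support A is upward at 0.37 m, arm 3.73 m → moment R × 3.73 clockwise.
Στ = 0 ⇒ R × 3.73 = 1123 ⇒ R = 301 N.

R_A ≈ 301 N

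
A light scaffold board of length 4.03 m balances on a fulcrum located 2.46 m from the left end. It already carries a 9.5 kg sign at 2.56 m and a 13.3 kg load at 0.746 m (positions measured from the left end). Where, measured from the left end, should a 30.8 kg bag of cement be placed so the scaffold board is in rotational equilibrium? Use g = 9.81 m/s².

x ≈ 3.17 m from the left end

Choose the fulcrum (at 2.46 m from the left end) as the axis so the support reaction has zero arm there.
Sign: 9.5 × 9.81 = 93.2 N down at 2.56 m → arm 0.1 m, τ = 93.2 × 0.1 = 9.32 N·m clockwise.
Load: 13.3 × 9.81 = 130.5 N down at 0.746 m → arm 1.714 m, τ = 130.5 × 1.714 = 223.7 N·m counterclockwise.
Net moment of existing loads = 214.4 N·m counterclockwise.
The bag of cement weighs 30.8 × 9.81 = 302.1 N and must supply an equal clockwise moment, so its lever arm about the fulcrum is 214.4 / 302.1 = 0.71 m.
That puts it at 2.46 + 0.71 = 3.17 m from the left end.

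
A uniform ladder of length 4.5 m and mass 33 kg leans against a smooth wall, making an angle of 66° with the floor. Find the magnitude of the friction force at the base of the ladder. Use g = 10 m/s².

Sum moments about the foot of the ladder (the floor normal and friction both act there and drop out).
Ladder weight 33×10 = 330 N acts at 2.25 m along the ladder; its horizontal arm is 2.25·cos66° = 0.9152 m → τ = 302 N·m clockwise.
Wall normal N acts horizontally at the top; its moment arm is the height L sinθ = 4.5·sin66° = 4.111 m, counterclockwise.
Στ = 0 ⇒ N × 4.111 = 302 ⇒ N = 73.5 N.
ΣFx = 0: friction at the foot balances the wall's push, so f = N_wall = 73.5 N.

f ≈ 73.5 N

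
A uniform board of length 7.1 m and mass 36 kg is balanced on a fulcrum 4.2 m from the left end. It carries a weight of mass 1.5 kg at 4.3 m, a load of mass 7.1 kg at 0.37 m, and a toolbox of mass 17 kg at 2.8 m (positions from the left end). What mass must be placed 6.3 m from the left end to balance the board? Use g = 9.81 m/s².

Choose the fulcrum (at 4.2 m from the left end) as the axis so the support reaction has zero arm there.
Beam weight: 36 × 9.81 = 353.2 N down at 3.55 m → arm 0.65 m, τ = 353.2 × 0.65 = 229.6 N·m counterclockwise.
Weight: 1.5 × 9.81 = 14.71 N down at 4.3 m → arm 0.1 m, τ = 14.71 × 0.1 = 1.471 N·m clockwise.
Load: 7.1 × 9.81 = 69.65 N down at 0.37 m → arm 3.83 m, τ = 69.65 × 3.83 = 266.8 N·m counterclockwise.
Toolbox: 17 × 9.81 = 166.8 N down at 2.8 m → arm 1.4 m, τ = 166.8 × 1.4 = 233.5 N·m counterclockwise.
Net moment of known loads = 728.4 N·m counterclockwise.
An unknown mass m at 6.3 m has arm 2.1 m; its moment is m·g·2.1 clockwise.
Setting net torque to zero: m × 9.81 × 2.1 = 728.4 → m = 728.4 / (9.81 × 2.1) = 35.4 kg.

m ≈ 35.4 kg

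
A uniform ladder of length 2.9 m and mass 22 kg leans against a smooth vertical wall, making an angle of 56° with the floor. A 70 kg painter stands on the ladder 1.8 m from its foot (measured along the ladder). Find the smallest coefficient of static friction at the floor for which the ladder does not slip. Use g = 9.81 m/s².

μ_min ≈ 0.399

Sum moments about the foot of the ladder (the floor normal and friction both act there and drop out).
Ladder weight 22×9.81 = 215.8 N acts at 1.45 m along the ladder; its horizontal arm is 1.45·cos56° = 0.8108 m → τ = 175 N·m clockwise.
Painter: 70×9.81 = 686.7 N at 1.8 m → arm 1.007 m → τ = 691.5 N·m clockwise.
Wall normal N acts horizontally at the top; its moment arm is the height L sinθ = 2.9·sin56° = 2.404 m, counterclockwise.
Στ = 0 ⇒ N × 2.404 = 866.5 ⇒ N = 360.4 N.
ΣFx = 0 ⇒ f = N_wall = 360.4 N. ΣFy = 0 ⇒ N_floor = 902.5 N.
μ_min = f / N_floor = 360.4 / 902.5 = 0.399.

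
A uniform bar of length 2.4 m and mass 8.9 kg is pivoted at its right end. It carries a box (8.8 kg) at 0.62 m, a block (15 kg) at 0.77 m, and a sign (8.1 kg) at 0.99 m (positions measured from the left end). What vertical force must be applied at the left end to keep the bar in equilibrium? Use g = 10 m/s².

Take moments about the right end.
Beam weight: 8.9 × 10 = 89 N down at 1.2 m → arm 1.2 m, τ = 89 × 1.2 = 106.8 N·m counterclockwise.
Box: 8.8 × 10 = 88 N down at 0.62 m → arm 1.78 m, τ = 88 × 1.78 = 156.6 N·m counterclockwise.
Block: 15 × 10 = 150 N down at 0.77 m → arm 1.63 m, τ = 150 × 1.63 = 244.5 N·m counterclockwise.
Sign: 8.1 × 10 = 81 N down at 0.99 m → arm 1.41 m, τ = 81 × 1.41 = 114.2 N·m counterclockwise.
Net moment of the loads = 622.1 N·m counterclockwise.
The upward force F acts at the left end, arm 2.4 m, giving F × 2.4 clockwise.
Setting net torque to zero: F × 2.4 = 622.1 → F = 622.1 / 2.4 = 259 N.

F ≈ 259 N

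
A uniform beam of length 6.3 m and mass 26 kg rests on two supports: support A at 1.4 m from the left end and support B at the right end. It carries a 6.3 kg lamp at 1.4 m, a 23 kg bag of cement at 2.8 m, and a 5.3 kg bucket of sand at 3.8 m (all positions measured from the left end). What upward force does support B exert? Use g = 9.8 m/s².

R_B ≈ 181 N

Taking torques about support A:
Beam weight: 26 × 9.8 = 254.8 N down at 3.15 m → arm 1.75 m, τ = 254.8 × 1.75 = 445.9 N·m clockwise.
Lamp: acts at the support A, moment arm 0 → no torque.
Bag of cement: 23 × 9.8 = 225.4 N down at 2.8 m → arm 1.4 m, τ = 225.4 × 1.4 = 315.6 N·m clockwise.
Bucket of sand: 5.3 × 9.8 = 51.94 N down at 3.8 m → arm 2.4 m, τ = 51.94 × 2.4 = 124.7 N·m clockwise.
Net load moment about support A = 886.2 N·m clockwise.
Reaction R at support B is upward at 6.3 m, arm 4.9 m → moment R × 4.9 counterclockwise.
Balancing moments: R × 4.9 = 886.2, giving R = 181 N.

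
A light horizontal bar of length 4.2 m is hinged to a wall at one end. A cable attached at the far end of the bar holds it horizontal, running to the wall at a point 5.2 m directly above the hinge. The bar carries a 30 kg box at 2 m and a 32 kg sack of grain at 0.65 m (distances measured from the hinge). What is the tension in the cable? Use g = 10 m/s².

Sum moments about the hinge (the unknown hinge reaction has zero arm there).
Box: 30 × 10 = 300 N down at 2 m → arm 2 m, τ = 300 × 2 = 600 N·m clockwise.
Sack of grain: 32 × 10 = 320 N down at 0.65 m → arm 0.65 m, τ = 320 × 0.65 = 208 N·m clockwise.
Total clockwise load moment = 808 N·m.
The cable tension T acts at 4.2 m; only its component perpendicular to the bar, T sinθ, produces torque. sinθ = h/√(h²+d²) = 5.2/√(5.2²+4.2²) = 0.7779.
Setting net torque to zero: T × 4.2 × 0.7779 = 808 → T = 808 / 3.267 = 247 N.

T ≈ 247 N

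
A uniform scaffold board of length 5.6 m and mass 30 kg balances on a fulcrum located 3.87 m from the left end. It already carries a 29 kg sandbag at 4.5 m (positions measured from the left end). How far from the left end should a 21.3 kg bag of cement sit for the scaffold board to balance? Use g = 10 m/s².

x ≈ 4.52 m from the left end

Take moments about the fulcrum (at 3.87 m from the left end).
Beam weight: 30 × 10 = 300 N down at 2.8 m → arm 1.07 m, τ = 300 × 1.07 = 321 N·m counterclockwise.
Sandbag: 29 × 10 = 290 N down at 4.5 m → arm 0.63 m, τ = 290 × 0.63 = 182.7 N·m clockwise.
Net moment of existing loads = 138.3 N·m counterclockwise.
The bag of cement weighs 21.3 × 10 = 213 N and must supply an equal clockwise moment, so its lever arm about the fulcrum is 138.3 / 213 = 0.649 m.
That puts it at 3.87 + 0.649 = 4.52 m from the left end.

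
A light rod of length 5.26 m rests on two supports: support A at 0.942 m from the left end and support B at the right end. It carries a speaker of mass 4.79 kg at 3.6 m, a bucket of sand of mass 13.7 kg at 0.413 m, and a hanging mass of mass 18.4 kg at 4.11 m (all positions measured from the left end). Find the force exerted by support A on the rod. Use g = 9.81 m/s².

R_A ≈ 217 N

Sum moments about support B (its reaction then has zero moment arm).
Speaker: 4.79 × 9.81 = 46.99 N down at 3.6 m → arm 1.66 m, τ = 46.99 × 1.66 = 78 N·m counterclockwise.
Bucket of sand: 13.7 × 9.81 = 134.4 N down at 0.413 m → arm 4.847 m, τ = 134.4 × 4.847 = 651.4 N·m counterclockwise.
Hanging mass: 18.4 × 9.81 = 180.5 N down at 4.11 m → arm 1.15 m, τ = 180.5 × 1.15 = 207.6 N·m counterclockwise.
Net load moment about support B = 937 N·m counterclockwise.
Reaction R at support A is upward at 0.942 m, arm 4.318 m → moment R × 4.318 clockwise.
Balancing moments: R × 4.318 = 937, giving R = 217 N.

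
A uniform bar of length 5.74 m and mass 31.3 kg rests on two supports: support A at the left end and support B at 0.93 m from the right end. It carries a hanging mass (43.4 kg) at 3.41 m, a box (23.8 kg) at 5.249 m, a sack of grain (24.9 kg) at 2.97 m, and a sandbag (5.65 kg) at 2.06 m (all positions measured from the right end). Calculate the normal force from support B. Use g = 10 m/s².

R_B ≈ 608 N

Choose support A as the axis so its reaction then has zero moment arm.
Beam weight: 31.3 × 10 = 313 N down at 2.87 m → arm 2.87 m, τ = 313 × 2.87 = 898.3 N·m clockwise.
Hanging mass: 43.4 × 10 = 434 N down at 3.41 m → arm 2.33 m, τ = 434 × 2.33 = 1011 N·m clockwise.
Box: 23.8 × 10 = 238 N down at 5.249 m → arm 0.491 m, τ = 238 × 0.491 = 116.9 N·m clockwise.
Sack of grain: 24.9 × 10 = 249 N down at 2.97 m → arm 2.77 m, τ = 249 × 2.77 = 689.7 N·m clockwise.
Sandbag: 5.65 × 10 = 56.5 N down at 2.06 m → arm 3.68 m, τ = 56.5 × 3.68 = 207.9 N·m clockwise.
Net load moment about support A = 2924 N·m clockwise.
Reaction R at support B is upward at 0.93 m, arm 4.81 m → moment R × 4.81 counterclockwise.
Στ = 0 ⇒ R × 4.81 = 2924 ⇒ R = 608 N.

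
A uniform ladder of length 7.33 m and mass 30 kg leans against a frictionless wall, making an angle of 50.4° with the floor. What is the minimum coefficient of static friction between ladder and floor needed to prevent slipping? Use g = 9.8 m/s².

μ_min ≈ 0.414

Sum moments about the foot of the ladder (the floor normal and friction both act there and drop out).
Ladder weight 30×9.8 = 294 N acts at 3.665 m along the ladder; its horizontal arm is 3.665·cos50.4° = 2.336 m → τ = 686.8 N·m clockwise.
Wall normal N acts horizontally at the top; its moment arm is the height L sinθ = 7.33·sin50.4° = 5.648 m, counterclockwise.
For rotational equilibrium, N × 5.648 = 686.8, so N = 121.6 N.
ΣFx = 0 ⇒ f = N_wall = 121.6 N. ΣFy = 0 ⇒ N_floor = 294 N.
μ_min = f / N_floor = 121.6 / 294 = 0.414.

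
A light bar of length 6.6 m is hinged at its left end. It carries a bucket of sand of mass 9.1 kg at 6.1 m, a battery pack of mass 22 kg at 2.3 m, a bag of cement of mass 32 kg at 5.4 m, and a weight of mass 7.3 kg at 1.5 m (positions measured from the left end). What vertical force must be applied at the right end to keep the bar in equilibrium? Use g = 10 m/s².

F ≈ 439 N

Choose the left end as the axis so the unknown pivot reaction has zero arm there.
Bucket of sand: 9.1 × 10 = 91 N down at 6.1 m → arm 6.1 m, τ = 91 × 6.1 = 555.1 N·m clockwise.
Battery pack: 22 × 10 = 220 N down at 2.3 m → arm 2.3 m, τ = 220 × 2.3 = 506 N·m clockwise.
Bag of cement: 32 × 10 = 320 N down at 5.4 m → arm 5.4 m, τ = 320 × 5.4 = 1728 N·m clockwise.
Weight: 7.3 × 10 = 73 N down at 1.5 m → arm 1.5 m, τ = 73 × 1.5 = 109.5 N·m clockwise.
Net moment of the loads = 2899 N·m clockwise.
The upward force F acts at the right end, arm 6.6 m, giving F × 6.6 counterclockwise.
Balancing moments: F × 6.6 = 2899, giving F = 2899 / 6.6 = 439 N.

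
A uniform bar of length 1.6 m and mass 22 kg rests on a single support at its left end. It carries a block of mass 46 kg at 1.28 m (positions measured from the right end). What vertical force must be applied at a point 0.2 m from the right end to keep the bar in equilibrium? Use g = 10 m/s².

Choose the left end as the axis so the unknown pivot reaction has zero arm there.
Beam weight: 22 × 10 = 220 N down at 0.8 m → arm 0.8 m, τ = 220 × 0.8 = 176 N·m clockwise.
Block: 46 × 10 = 460 N down at 1.28 m → arm 0.32 m, τ = 460 × 0.32 = 147.2 N·m clockwise.
Net moment of the loads = 323.2 N·m clockwise.
The upward force F acts at a point 0.2 m from the right end, arm 1.4 m, giving F × 1.4 counterclockwise.
For rotational equilibrium, F × 1.4 = 323.2, so F = 323.2 / 1.4 = 231 N.

F ≈ 231 N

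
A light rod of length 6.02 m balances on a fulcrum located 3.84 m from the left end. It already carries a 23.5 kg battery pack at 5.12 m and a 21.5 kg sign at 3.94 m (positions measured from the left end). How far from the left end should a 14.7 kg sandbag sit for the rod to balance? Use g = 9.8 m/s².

Take moments about the fulcrum (at 3.84 m from the left end).
Battery pack: 23.5 × 9.8 = 230.3 N down at 5.12 m → arm 1.28 m, τ = 230.3 × 1.28 = 294.8 N·m clockwise.
Sign: 21.5 × 9.8 = 210.7 N down at 3.94 m → arm 0.1 m, τ = 210.7 × 0.1 = 21.07 N·m clockwise.
Net moment of existing loads = 315.9 N·m clockwise.
The sandbag weighs 14.7 × 9.8 = 144.1 N and must supply an equal counterclockwise moment, so its lever arm about the fulcrum is 315.9 / 144.1 = 2.19 m.
That puts it at 3.84 − 2.19 = 1.65 m from the left end.

x ≈ 1.65 m from the left end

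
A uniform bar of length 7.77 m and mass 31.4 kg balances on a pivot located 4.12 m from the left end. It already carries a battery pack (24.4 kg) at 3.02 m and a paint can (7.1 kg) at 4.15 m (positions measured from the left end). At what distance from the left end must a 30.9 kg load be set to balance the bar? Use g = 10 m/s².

Take moments about the pivot (at 4.12 m from the left end).
Beam weight: 31.4 × 10 = 314 N down at 3.885 m → arm 0.235 m, τ = 314 × 0.235 = 73.79 N·m counterclockwise.
Battery pack: 24.4 × 10 = 244 N down at 3.02 m → arm 1.1 m, τ = 244 × 1.1 = 268.4 N·m counterclockwise.
Paint can: 7.1 × 10 = 71 N down at 4.15 m → arm 0.03 m, τ = 71 × 0.03 = 2.13 N·m clockwise.
Net moment of existing loads = 340.1 N·m counterclockwise.
The load weighs 30.9 × 10 = 309 N and must supply an equal clockwise moment, so its lever arm about the pivot is 340.1 / 309 = 1.1 m.
That puts it at 4.12 + 1.1 = 5.22 m from the left end.

x ≈ 5.22 m from the left end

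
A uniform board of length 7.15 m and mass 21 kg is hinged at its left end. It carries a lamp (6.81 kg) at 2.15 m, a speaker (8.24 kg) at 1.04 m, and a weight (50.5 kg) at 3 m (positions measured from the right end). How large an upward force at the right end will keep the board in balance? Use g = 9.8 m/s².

Choose the left end as the axis so the unknown pivot reaction has zero arm there.
Beam weight: 21 × 9.8 = 205.8 N down at 3.575 m → arm 3.575 m, τ = 205.8 × 3.575 = 735.7 N·m clockwise.
Lamp: 6.81 × 9.8 = 66.74 N down at 2.15 m → arm 5 m, τ = 66.74 × 5 = 333.7 N·m clockwise.
Speaker: 8.24 × 9.8 = 80.75 N down at 1.04 m → arm 6.11 m, τ = 80.75 × 6.11 = 493.4 N·m clockwise.
Weight: 50.5 × 9.8 = 494.9 N down at 3 m → arm 4.15 m, τ = 494.9 × 4.15 = 2054 N·m clockwise.
Net moment of the loads = 3617 N·m clockwise.
The upward force F acts at the right end, arm 7.15 m, giving F × 7.15 counterclockwise.
Στ = 0 ⇒ F × 7.15 = 3617 ⇒ F = 3617 / 7.15 = 506 N.

F ≈ 506 N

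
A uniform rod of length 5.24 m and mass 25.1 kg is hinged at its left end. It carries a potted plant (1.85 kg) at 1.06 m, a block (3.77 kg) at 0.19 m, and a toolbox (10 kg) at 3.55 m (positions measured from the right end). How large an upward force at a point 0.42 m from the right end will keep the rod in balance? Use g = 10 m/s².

Take moments about the left end.
Beam weight: 25.1 × 10 = 251 N down at 2.62 m → arm 2.62 m, τ = 251 × 2.62 = 657.6 N·m clockwise.
Potted plant: 1.85 × 10 = 18.5 N down at 1.06 m → arm 4.18 m, τ = 18.5 × 4.18 = 77.33 N·m clockwise.
Block: 3.77 × 10 = 37.7 N down at 0.19 m → arm 5.05 m, τ = 37.7 × 5.05 = 190.4 N·m clockwise.
Toolbox: 10 × 10 = 100 N down at 3.55 m → arm 1.69 m, τ = 100 × 1.69 = 169 N·m clockwise.
Net moment of the loads = 1094 N·m clockwise.
The upward force F acts at a point 0.42 m from the right end, arm 4.82 m, giving F × 4.82 counterclockwise.
Balancing moments: F × 4.82 = 1094, giving F = 1094 / 4.82 = 227 N.

F ≈ 227 N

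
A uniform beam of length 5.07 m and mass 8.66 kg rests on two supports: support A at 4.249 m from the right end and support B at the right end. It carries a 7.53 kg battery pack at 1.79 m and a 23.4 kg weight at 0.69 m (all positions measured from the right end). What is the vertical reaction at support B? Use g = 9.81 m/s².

R_B ≈ 269 N

Sum moments about support A (its reaction then has zero moment arm).
Beam weight: 8.66 × 9.81 = 84.95 N down at 2.535 m → arm 1.714 m, τ = 84.95 × 1.714 = 145.6 N·m clockwise.
Battery pack: 7.53 × 9.81 = 73.87 N down at 1.79 m → arm 2.459 m, τ = 73.87 × 2.459 = 181.6 N·m clockwise.
Weight: 23.4 × 9.81 = 229.6 N down at 0.69 m → arm 3.559 m, τ = 229.6 × 3.559 = 817.1 N·m clockwise.
Net load moment about support A = 1144 N·m clockwise.
Reaction R at support B is upward at 0 m, arm 4.249 m → moment R × 4.249 counterclockwise.
Setting net torque to zero: R × 4.249 = 1144 → R = 269 N.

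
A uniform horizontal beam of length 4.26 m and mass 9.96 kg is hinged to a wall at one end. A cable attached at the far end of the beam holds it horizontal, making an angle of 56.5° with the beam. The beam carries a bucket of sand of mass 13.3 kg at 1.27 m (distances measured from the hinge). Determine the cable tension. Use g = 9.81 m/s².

About the hinge:
Beam weight: 9.96 × 9.81 = 97.71 N down at 2.13 m → arm 2.13 m, τ = 97.71 × 2.13 = 208.1 N·m clockwise.
Bucket of sand: 13.3 × 9.81 = 130.5 N down at 1.27 m → arm 1.27 m, τ = 130.5 × 1.27 = 165.7 N·m clockwise.
Total clockwise load moment = 373.8 N·m.
The cable tension T acts at 4.26 m; only its component perpendicular to the beam, T sinθ, produces torque. sin 56.5° = 0.8339.
For rotational equilibrium, T × 4.26 × 0.8339 = 373.8, so T = 373.8 / 3.552 = 105 N.

T ≈ 105 N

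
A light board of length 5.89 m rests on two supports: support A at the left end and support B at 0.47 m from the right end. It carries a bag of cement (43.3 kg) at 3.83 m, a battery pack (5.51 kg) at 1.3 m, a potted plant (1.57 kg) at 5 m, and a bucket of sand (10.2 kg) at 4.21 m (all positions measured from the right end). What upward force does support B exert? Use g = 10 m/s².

Sum moments about support A (its reaction then has zero moment arm).
Bag of cement: 43.3 × 10 = 433 N down at 3.83 m → arm 2.06 m, τ = 433 × 2.06 = 892 N·m clockwise.
Battery pack: 5.51 × 10 = 55.1 N down at 1.3 m → arm 4.59 m, τ = 55.1 × 4.59 = 252.9 N·m clockwise.
Potted plant: 1.57 × 10 = 15.7 N down at 5 m → arm 0.89 m, τ = 15.7 × 0.89 = 13.97 N·m clockwise.
Bucket of sand: 10.2 × 10 = 102 N down at 4.21 m → arm 1.68 m, τ = 102 × 1.68 = 171.4 N·m clockwise.
Net load moment about support A = 1330 N·m clockwise.
Reaction R at support B is upward at 0.47 m, arm 5.42 m → moment R × 5.42 counterclockwise.
For rotational equilibrium, R × 5.42 = 1330, so R = 245 N.

R_B ≈ 245 N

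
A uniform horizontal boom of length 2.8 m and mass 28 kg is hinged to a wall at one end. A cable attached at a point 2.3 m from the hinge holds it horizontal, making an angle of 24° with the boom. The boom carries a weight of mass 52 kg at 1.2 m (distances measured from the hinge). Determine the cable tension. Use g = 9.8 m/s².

Choose the hinge as the axis so the unknown hinge reaction has zero arm there.
Beam weight: 28 × 9.8 = 274.4 N down at 1.4 m → arm 1.4 m, τ = 274.4 × 1.4 = 384.2 N·m clockwise.
Weight: 52 × 9.8 = 509.6 N down at 1.2 m → arm 1.2 m, τ = 509.6 × 1.2 = 611.5 N·m clockwise.
Total clockwise load moment = 995.7 N·m.
The cable tension T acts at 2.3 m; only its component perpendicular to the boom, T sinθ, produces torque. sin 24° = 0.4067.
Στ = 0 ⇒ T × 2.3 × 0.4067 = 995.7 ⇒ T = 995.7 / 0.9354 = 1060 N.

T ≈ 1060 N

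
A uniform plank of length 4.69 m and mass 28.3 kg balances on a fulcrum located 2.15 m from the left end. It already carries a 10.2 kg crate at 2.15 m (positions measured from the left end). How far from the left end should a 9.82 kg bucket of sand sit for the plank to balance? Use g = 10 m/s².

x ≈ 1.59 m from the left end

Taking torques about the fulcrum (at 2.15 m from the left end):
Beam weight: 28.3 × 10 = 283 N down at 2.345 m → arm 0.195 m, τ = 283 × 0.195 = 55.19 N·m clockwise.
Crate: acts at the fulcrum, moment arm 0 → no torque.
Net moment of existing loads = 55.19 N·m clockwise.
The bucket of sand weighs 9.82 × 10 = 98.2 N and must supply an equal counterclockwise moment, so its lever arm about the fulcrum is 55.19 / 98.2 = 0.562 m.
That puts it at 2.15 − 0.562 = 1.59 m from the left end.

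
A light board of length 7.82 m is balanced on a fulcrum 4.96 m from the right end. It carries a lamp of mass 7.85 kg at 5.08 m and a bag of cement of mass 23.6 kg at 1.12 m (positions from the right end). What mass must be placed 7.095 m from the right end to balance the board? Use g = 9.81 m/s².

Take moments about the fulcrum (at 4.96 m from the right end).
Lamp: 7.85 × 9.81 = 77.01 N down at 5.08 m → arm 0.12 m, τ = 77.01 × 0.12 = 9.241 N·m counterclockwise.
Bag of cement: 23.6 × 9.81 = 231.5 N down at 1.12 m → arm 3.84 m, τ = 231.5 × 3.84 = 889 N·m clockwise.
Net moment of known loads = 879.8 N·m clockwise.
An unknown mass m at 7.095 m has arm 2.135 m; its moment is m·g·2.135 counterclockwise.
Balancing moments: m × 9.81 × 2.135 = 879.8, giving m = 879.8 / (9.81 × 2.135) = 42 kg.

m ≈ 42 kg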